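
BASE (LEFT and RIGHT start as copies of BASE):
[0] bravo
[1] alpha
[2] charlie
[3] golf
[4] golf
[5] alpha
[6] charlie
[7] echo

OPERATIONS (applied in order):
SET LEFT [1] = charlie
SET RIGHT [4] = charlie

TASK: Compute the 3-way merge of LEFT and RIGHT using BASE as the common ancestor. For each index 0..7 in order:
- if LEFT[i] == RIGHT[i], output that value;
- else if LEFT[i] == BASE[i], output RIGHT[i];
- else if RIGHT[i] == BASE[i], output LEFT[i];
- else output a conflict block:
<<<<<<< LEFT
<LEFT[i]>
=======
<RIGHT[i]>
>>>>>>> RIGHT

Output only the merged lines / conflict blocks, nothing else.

Final LEFT:  [bravo, charlie, charlie, golf, golf, alpha, charlie, echo]
Final RIGHT: [bravo, alpha, charlie, golf, charlie, alpha, charlie, echo]
i=0: L=bravo R=bravo -> agree -> bravo
i=1: L=charlie, R=alpha=BASE -> take LEFT -> charlie
i=2: L=charlie R=charlie -> agree -> charlie
i=3: L=golf R=golf -> agree -> golf
i=4: L=golf=BASE, R=charlie -> take RIGHT -> charlie
i=5: L=alpha R=alpha -> agree -> alpha
i=6: L=charlie R=charlie -> agree -> charlie
i=7: L=echo R=echo -> agree -> echo

Answer: bravo
charlie
charlie
golf
charlie
alpha
charlie
echo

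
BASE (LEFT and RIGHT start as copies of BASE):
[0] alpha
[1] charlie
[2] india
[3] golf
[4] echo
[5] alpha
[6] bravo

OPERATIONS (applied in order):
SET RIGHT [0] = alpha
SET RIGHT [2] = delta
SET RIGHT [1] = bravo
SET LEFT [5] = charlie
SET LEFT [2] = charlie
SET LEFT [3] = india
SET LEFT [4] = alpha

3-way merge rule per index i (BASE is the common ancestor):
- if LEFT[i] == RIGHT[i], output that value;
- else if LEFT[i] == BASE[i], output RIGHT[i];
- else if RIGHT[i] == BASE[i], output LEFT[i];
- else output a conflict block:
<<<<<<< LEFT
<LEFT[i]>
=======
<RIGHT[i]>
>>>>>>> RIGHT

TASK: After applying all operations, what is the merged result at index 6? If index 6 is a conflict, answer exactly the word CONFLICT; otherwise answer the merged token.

Final LEFT:  [alpha, charlie, charlie, india, alpha, charlie, bravo]
Final RIGHT: [alpha, bravo, delta, golf, echo, alpha, bravo]
i=0: L=alpha R=alpha -> agree -> alpha
i=1: L=charlie=BASE, R=bravo -> take RIGHT -> bravo
i=2: BASE=india L=charlie R=delta all differ -> CONFLICT
i=3: L=india, R=golf=BASE -> take LEFT -> india
i=4: L=alpha, R=echo=BASE -> take LEFT -> alpha
i=5: L=charlie, R=alpha=BASE -> take LEFT -> charlie
i=6: L=bravo R=bravo -> agree -> bravo
Index 6 -> bravo

Answer: bravo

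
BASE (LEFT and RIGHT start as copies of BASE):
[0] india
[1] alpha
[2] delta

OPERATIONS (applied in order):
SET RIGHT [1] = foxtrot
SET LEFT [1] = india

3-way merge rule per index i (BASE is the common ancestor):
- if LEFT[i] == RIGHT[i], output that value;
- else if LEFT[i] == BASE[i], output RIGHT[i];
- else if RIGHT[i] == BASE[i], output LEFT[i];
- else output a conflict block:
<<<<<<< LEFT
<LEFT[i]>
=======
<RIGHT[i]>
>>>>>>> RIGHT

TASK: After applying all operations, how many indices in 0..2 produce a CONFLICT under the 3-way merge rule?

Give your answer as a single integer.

Final LEFT:  [india, india, delta]
Final RIGHT: [india, foxtrot, delta]
i=0: L=india R=india -> agree -> india
i=1: BASE=alpha L=india R=foxtrot all differ -> CONFLICT
i=2: L=delta R=delta -> agree -> delta
Conflict count: 1

Answer: 1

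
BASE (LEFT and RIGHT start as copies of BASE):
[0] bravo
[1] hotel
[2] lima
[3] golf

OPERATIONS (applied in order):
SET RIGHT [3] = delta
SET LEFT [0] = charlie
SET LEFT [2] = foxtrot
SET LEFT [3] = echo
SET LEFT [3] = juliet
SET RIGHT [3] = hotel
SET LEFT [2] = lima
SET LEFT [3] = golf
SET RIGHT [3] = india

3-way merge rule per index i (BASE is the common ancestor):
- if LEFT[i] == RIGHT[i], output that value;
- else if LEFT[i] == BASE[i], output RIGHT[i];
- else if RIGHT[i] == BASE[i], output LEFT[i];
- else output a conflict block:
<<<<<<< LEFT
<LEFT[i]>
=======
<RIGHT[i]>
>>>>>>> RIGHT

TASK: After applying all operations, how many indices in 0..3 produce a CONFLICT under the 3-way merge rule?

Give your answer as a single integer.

Final LEFT:  [charlie, hotel, lima, golf]
Final RIGHT: [bravo, hotel, lima, india]
i=0: L=charlie, R=bravo=BASE -> take LEFT -> charlie
i=1: L=hotel R=hotel -> agree -> hotel
i=2: L=lima R=lima -> agree -> lima
i=3: L=golf=BASE, R=india -> take RIGHT -> india
Conflict count: 0

Answer: 0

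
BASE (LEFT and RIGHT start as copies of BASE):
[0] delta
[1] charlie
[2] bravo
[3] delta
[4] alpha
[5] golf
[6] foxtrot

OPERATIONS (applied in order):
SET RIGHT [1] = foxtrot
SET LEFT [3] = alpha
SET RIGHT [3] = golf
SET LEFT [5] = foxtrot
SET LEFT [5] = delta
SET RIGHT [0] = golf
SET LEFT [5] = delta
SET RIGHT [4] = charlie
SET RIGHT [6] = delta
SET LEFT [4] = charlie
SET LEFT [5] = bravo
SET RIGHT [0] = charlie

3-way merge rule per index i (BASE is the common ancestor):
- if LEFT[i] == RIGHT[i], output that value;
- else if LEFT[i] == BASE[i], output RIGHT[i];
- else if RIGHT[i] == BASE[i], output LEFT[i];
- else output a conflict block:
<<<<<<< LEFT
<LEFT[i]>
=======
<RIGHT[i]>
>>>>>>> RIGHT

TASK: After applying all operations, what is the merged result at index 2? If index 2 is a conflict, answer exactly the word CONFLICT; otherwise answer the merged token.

Answer: bravo

Derivation:
Final LEFT:  [delta, charlie, bravo, alpha, charlie, bravo, foxtrot]
Final RIGHT: [charlie, foxtrot, bravo, golf, charlie, golf, delta]
i=0: L=delta=BASE, R=charlie -> take RIGHT -> charlie
i=1: L=charlie=BASE, R=foxtrot -> take RIGHT -> foxtrot
i=2: L=bravo R=bravo -> agree -> bravo
i=3: BASE=delta L=alpha R=golf all differ -> CONFLICT
i=4: L=charlie R=charlie -> agree -> charlie
i=5: L=bravo, R=golf=BASE -> take LEFT -> bravo
i=6: L=foxtrot=BASE, R=delta -> take RIGHT -> delta
Index 2 -> bravo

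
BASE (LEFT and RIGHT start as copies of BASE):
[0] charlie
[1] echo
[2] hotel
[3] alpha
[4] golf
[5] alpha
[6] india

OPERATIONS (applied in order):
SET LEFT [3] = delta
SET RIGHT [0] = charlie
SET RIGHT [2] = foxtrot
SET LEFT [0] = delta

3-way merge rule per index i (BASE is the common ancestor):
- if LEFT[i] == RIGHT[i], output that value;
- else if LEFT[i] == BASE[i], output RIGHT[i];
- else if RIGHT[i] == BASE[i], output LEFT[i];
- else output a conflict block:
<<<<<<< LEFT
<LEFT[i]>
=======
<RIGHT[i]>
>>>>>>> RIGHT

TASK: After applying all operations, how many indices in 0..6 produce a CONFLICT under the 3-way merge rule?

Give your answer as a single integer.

Final LEFT:  [delta, echo, hotel, delta, golf, alpha, india]
Final RIGHT: [charlie, echo, foxtrot, alpha, golf, alpha, india]
i=0: L=delta, R=charlie=BASE -> take LEFT -> delta
i=1: L=echo R=echo -> agree -> echo
i=2: L=hotel=BASE, R=foxtrot -> take RIGHT -> foxtrot
i=3: L=delta, R=alpha=BASE -> take LEFT -> delta
i=4: L=golf R=golf -> agree -> golf
i=5: L=alpha R=alpha -> agree -> alpha
i=6: L=india R=india -> agree -> india
Conflict count: 0

Answer: 0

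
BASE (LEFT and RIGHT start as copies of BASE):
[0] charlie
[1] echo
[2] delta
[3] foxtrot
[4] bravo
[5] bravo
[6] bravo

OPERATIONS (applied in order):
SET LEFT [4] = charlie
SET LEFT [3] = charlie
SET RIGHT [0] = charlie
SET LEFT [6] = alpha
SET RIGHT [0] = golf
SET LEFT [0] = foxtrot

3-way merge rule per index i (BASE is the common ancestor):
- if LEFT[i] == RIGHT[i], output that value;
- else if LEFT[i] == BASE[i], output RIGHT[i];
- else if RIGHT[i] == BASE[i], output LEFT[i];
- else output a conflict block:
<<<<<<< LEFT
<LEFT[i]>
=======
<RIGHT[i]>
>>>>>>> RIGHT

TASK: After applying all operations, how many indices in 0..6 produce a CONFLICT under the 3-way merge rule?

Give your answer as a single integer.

Answer: 1

Derivation:
Final LEFT:  [foxtrot, echo, delta, charlie, charlie, bravo, alpha]
Final RIGHT: [golf, echo, delta, foxtrot, bravo, bravo, bravo]
i=0: BASE=charlie L=foxtrot R=golf all differ -> CONFLICT
i=1: L=echo R=echo -> agree -> echo
i=2: L=delta R=delta -> agree -> delta
i=3: L=charlie, R=foxtrot=BASE -> take LEFT -> charlie
i=4: L=charlie, R=bravo=BASE -> take LEFT -> charlie
i=5: L=bravo R=bravo -> agree -> bravo
i=6: L=alpha, R=bravo=BASE -> take LEFT -> alpha
Conflict count: 1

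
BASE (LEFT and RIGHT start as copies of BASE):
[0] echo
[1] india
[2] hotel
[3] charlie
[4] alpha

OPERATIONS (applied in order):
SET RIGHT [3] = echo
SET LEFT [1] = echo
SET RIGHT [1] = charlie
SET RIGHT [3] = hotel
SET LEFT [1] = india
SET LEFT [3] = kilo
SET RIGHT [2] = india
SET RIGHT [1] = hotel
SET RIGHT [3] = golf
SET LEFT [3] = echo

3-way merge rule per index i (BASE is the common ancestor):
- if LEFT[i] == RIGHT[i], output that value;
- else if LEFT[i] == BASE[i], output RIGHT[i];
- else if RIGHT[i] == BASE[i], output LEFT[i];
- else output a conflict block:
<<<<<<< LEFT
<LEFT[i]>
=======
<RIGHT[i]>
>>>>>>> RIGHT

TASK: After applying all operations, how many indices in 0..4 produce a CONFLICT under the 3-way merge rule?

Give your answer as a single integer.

Final LEFT:  [echo, india, hotel, echo, alpha]
Final RIGHT: [echo, hotel, india, golf, alpha]
i=0: L=echo R=echo -> agree -> echo
i=1: L=india=BASE, R=hotel -> take RIGHT -> hotel
i=2: L=hotel=BASE, R=india -> take RIGHT -> india
i=3: BASE=charlie L=echo R=golf all differ -> CONFLICT
i=4: L=alpha R=alpha -> agree -> alpha
Conflict count: 1

Answer: 1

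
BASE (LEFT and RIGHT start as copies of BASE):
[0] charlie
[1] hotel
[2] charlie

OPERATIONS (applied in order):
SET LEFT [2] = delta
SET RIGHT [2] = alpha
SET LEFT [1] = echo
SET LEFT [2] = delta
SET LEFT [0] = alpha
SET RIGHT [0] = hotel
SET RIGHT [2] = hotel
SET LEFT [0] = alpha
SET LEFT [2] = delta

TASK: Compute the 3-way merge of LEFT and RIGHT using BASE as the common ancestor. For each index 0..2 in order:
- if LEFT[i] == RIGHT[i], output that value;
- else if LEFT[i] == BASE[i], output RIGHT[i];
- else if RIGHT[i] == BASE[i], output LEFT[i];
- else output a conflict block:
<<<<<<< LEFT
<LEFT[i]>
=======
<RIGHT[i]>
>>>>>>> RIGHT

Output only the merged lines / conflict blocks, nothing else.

Final LEFT:  [alpha, echo, delta]
Final RIGHT: [hotel, hotel, hotel]
i=0: BASE=charlie L=alpha R=hotel all differ -> CONFLICT
i=1: L=echo, R=hotel=BASE -> take LEFT -> echo
i=2: BASE=charlie L=delta R=hotel all differ -> CONFLICT

Answer: <<<<<<< LEFT
alpha
=======
hotel
>>>>>>> RIGHT
echo
<<<<<<< LEFT
delta
=======
hotel
>>>>>>> RIGHT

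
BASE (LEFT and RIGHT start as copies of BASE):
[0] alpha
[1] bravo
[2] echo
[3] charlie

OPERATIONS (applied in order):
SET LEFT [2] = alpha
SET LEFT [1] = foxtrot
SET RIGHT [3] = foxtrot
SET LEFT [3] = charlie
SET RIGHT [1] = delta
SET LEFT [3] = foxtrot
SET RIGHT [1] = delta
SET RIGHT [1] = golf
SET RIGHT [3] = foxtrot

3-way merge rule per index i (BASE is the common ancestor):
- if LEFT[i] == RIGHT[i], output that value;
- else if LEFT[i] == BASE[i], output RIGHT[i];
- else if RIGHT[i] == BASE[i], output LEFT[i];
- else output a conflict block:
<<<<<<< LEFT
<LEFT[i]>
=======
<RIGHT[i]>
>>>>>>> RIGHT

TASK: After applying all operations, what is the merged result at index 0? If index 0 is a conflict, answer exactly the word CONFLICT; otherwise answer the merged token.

Final LEFT:  [alpha, foxtrot, alpha, foxtrot]
Final RIGHT: [alpha, golf, echo, foxtrot]
i=0: L=alpha R=alpha -> agree -> alpha
i=1: BASE=bravo L=foxtrot R=golf all differ -> CONFLICT
i=2: L=alpha, R=echo=BASE -> take LEFT -> alpha
i=3: L=foxtrot R=foxtrot -> agree -> foxtrot
Index 0 -> alpha

Answer: alpha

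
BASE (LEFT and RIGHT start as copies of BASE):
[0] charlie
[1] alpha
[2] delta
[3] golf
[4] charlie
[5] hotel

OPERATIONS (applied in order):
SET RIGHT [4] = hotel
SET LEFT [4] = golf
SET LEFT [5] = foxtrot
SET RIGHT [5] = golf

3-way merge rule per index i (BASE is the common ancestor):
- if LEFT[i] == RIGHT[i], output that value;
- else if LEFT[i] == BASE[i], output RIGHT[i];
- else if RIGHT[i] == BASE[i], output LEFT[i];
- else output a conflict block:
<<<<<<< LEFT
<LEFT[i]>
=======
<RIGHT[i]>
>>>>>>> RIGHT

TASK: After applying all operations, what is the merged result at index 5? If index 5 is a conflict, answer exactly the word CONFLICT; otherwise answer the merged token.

Answer: CONFLICT

Derivation:
Final LEFT:  [charlie, alpha, delta, golf, golf, foxtrot]
Final RIGHT: [charlie, alpha, delta, golf, hotel, golf]
i=0: L=charlie R=charlie -> agree -> charlie
i=1: L=alpha R=alpha -> agree -> alpha
i=2: L=delta R=delta -> agree -> delta
i=3: L=golf R=golf -> agree -> golf
i=4: BASE=charlie L=golf R=hotel all differ -> CONFLICT
i=5: BASE=hotel L=foxtrot R=golf all differ -> CONFLICT
Index 5 -> CONFLICT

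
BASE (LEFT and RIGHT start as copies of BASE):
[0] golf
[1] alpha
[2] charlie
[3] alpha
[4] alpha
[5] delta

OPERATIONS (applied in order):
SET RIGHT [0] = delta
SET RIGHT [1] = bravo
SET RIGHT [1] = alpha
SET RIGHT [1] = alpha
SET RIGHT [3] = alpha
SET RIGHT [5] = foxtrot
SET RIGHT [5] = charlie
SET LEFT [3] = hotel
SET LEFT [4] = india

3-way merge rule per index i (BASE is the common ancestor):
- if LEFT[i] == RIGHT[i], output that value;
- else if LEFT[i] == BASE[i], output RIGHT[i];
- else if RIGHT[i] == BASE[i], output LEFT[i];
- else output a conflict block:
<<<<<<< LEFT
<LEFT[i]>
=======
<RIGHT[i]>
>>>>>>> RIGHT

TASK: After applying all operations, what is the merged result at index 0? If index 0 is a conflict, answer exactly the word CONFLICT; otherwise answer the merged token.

Answer: delta

Derivation:
Final LEFT:  [golf, alpha, charlie, hotel, india, delta]
Final RIGHT: [delta, alpha, charlie, alpha, alpha, charlie]
i=0: L=golf=BASE, R=delta -> take RIGHT -> delta
i=1: L=alpha R=alpha -> agree -> alpha
i=2: L=charlie R=charlie -> agree -> charlie
i=3: L=hotel, R=alpha=BASE -> take LEFT -> hotel
i=4: L=india, R=alpha=BASE -> take LEFT -> india
i=5: L=delta=BASE, R=charlie -> take RIGHT -> charlie
Index 0 -> delta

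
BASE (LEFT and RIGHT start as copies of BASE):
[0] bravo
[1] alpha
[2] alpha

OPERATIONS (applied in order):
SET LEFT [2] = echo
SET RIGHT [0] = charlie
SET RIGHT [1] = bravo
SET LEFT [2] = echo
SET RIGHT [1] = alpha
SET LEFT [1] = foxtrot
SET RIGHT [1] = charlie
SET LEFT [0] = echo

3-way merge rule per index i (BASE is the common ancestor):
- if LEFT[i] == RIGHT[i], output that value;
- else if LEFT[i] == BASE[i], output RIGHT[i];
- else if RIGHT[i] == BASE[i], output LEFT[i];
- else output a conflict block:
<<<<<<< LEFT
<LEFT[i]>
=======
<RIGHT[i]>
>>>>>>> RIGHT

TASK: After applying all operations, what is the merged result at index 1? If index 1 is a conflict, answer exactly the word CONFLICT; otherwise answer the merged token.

Answer: CONFLICT

Derivation:
Final LEFT:  [echo, foxtrot, echo]
Final RIGHT: [charlie, charlie, alpha]
i=0: BASE=bravo L=echo R=charlie all differ -> CONFLICT
i=1: BASE=alpha L=foxtrot R=charlie all differ -> CONFLICT
i=2: L=echo, R=alpha=BASE -> take LEFT -> echo
Index 1 -> CONFLICT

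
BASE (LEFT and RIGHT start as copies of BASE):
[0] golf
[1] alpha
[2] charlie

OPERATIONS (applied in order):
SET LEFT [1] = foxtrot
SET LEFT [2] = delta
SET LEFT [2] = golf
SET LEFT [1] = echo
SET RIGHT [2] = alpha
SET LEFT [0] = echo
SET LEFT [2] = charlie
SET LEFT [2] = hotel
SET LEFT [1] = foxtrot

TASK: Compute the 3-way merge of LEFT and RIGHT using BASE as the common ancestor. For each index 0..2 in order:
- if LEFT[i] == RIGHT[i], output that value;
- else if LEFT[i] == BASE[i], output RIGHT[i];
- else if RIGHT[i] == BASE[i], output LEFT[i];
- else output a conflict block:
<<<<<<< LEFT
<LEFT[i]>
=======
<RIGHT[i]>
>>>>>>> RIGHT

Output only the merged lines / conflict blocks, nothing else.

Answer: echo
foxtrot
<<<<<<< LEFT
hotel
=======
alpha
>>>>>>> RIGHT

Derivation:
Final LEFT:  [echo, foxtrot, hotel]
Final RIGHT: [golf, alpha, alpha]
i=0: L=echo, R=golf=BASE -> take LEFT -> echo
i=1: L=foxtrot, R=alpha=BASE -> take LEFT -> foxtrot
i=2: BASE=charlie L=hotel R=alpha all differ -> CONFLICT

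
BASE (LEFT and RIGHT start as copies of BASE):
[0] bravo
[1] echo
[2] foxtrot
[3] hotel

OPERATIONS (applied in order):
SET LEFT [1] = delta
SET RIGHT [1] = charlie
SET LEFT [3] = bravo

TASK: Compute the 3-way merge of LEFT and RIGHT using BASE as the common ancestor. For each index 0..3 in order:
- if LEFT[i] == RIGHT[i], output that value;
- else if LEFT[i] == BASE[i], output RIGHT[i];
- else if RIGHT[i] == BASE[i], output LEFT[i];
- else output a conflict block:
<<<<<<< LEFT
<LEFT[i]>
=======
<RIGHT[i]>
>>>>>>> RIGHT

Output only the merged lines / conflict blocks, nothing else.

Final LEFT:  [bravo, delta, foxtrot, bravo]
Final RIGHT: [bravo, charlie, foxtrot, hotel]
i=0: L=bravo R=bravo -> agree -> bravo
i=1: BASE=echo L=delta R=charlie all differ -> CONFLICT
i=2: L=foxtrot R=foxtrot -> agree -> foxtrot
i=3: L=bravo, R=hotel=BASE -> take LEFT -> bravo

Answer: bravo
<<<<<<< LEFT
delta
=======
charlie
>>>>>>> RIGHT
foxtrot
bravo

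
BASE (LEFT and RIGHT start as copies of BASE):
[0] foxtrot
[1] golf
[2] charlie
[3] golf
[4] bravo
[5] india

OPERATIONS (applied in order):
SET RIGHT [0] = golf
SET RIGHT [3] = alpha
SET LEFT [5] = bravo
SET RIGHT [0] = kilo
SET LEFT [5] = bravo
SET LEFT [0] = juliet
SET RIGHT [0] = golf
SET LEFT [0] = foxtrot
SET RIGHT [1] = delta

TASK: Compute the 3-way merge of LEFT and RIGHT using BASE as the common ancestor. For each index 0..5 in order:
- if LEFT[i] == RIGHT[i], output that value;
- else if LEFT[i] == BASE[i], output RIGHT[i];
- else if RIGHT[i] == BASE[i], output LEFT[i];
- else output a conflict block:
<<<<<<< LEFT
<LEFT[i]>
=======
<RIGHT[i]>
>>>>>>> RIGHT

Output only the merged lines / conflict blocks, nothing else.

Final LEFT:  [foxtrot, golf, charlie, golf, bravo, bravo]
Final RIGHT: [golf, delta, charlie, alpha, bravo, india]
i=0: L=foxtrot=BASE, R=golf -> take RIGHT -> golf
i=1: L=golf=BASE, R=delta -> take RIGHT -> delta
i=2: L=charlie R=charlie -> agree -> charlie
i=3: L=golf=BASE, R=alpha -> take RIGHT -> alpha
i=4: L=bravo R=bravo -> agree -> bravo
i=5: L=bravo, R=india=BASE -> take LEFT -> bravo

Answer: golf
delta
charlie
alpha
bravo
bravo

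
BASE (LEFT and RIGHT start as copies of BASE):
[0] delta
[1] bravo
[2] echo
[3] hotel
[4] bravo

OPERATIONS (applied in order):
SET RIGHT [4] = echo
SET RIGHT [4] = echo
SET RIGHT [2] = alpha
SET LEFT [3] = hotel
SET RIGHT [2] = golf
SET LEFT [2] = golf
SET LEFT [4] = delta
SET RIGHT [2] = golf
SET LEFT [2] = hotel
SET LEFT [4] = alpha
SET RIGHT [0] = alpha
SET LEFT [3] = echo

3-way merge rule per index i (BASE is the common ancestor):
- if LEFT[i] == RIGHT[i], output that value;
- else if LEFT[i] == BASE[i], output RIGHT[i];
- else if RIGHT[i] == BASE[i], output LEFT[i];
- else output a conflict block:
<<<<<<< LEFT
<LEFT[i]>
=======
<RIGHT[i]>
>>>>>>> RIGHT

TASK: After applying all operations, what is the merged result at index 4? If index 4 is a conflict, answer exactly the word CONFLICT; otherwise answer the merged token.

Final LEFT:  [delta, bravo, hotel, echo, alpha]
Final RIGHT: [alpha, bravo, golf, hotel, echo]
i=0: L=delta=BASE, R=alpha -> take RIGHT -> alpha
i=1: L=bravo R=bravo -> agree -> bravo
i=2: BASE=echo L=hotel R=golf all differ -> CONFLICT
i=3: L=echo, R=hotel=BASE -> take LEFT -> echo
i=4: BASE=bravo L=alpha R=echo all differ -> CONFLICT
Index 4 -> CONFLICT

Answer: CONFLICT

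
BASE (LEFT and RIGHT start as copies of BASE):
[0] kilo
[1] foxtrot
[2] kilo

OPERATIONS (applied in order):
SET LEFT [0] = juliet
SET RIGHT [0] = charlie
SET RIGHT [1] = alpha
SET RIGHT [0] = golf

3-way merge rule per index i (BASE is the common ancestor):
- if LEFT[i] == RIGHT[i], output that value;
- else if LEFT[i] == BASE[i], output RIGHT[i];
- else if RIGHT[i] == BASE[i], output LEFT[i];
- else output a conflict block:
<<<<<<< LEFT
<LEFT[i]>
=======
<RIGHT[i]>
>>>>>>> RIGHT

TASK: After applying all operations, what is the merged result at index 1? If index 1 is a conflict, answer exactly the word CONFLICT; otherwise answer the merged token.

Answer: alpha

Derivation:
Final LEFT:  [juliet, foxtrot, kilo]
Final RIGHT: [golf, alpha, kilo]
i=0: BASE=kilo L=juliet R=golf all differ -> CONFLICT
i=1: L=foxtrot=BASE, R=alpha -> take RIGHT -> alpha
i=2: L=kilo R=kilo -> agree -> kilo
Index 1 -> alpha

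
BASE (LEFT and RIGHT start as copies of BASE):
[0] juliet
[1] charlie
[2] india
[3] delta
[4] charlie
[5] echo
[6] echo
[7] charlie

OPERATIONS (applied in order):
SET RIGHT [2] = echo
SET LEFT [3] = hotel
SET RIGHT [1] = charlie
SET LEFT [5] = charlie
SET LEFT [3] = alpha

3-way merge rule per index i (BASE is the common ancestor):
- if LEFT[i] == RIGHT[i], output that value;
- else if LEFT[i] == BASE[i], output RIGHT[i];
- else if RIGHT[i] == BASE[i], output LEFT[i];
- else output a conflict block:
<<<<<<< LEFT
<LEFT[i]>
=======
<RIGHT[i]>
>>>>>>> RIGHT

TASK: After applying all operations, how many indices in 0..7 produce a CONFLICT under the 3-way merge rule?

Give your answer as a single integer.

Final LEFT:  [juliet, charlie, india, alpha, charlie, charlie, echo, charlie]
Final RIGHT: [juliet, charlie, echo, delta, charlie, echo, echo, charlie]
i=0: L=juliet R=juliet -> agree -> juliet
i=1: L=charlie R=charlie -> agree -> charlie
i=2: L=india=BASE, R=echo -> take RIGHT -> echo
i=3: L=alpha, R=delta=BASE -> take LEFT -> alpha
i=4: L=charlie R=charlie -> agree -> charlie
i=5: L=charlie, R=echo=BASE -> take LEFT -> charlie
i=6: L=echo R=echo -> agree -> echo
i=7: L=charlie R=charlie -> agree -> charlie
Conflict count: 0

Answer: 0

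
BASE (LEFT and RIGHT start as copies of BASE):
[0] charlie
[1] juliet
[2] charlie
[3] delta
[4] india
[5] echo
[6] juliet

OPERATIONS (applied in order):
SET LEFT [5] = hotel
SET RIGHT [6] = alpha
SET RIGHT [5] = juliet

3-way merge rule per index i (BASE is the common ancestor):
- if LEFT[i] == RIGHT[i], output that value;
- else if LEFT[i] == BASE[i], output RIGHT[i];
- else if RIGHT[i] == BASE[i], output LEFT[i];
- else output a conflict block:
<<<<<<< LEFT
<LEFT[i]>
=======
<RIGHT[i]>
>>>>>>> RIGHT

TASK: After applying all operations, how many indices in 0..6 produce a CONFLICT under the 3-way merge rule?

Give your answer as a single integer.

Answer: 1

Derivation:
Final LEFT:  [charlie, juliet, charlie, delta, india, hotel, juliet]
Final RIGHT: [charlie, juliet, charlie, delta, india, juliet, alpha]
i=0: L=charlie R=charlie -> agree -> charlie
i=1: L=juliet R=juliet -> agree -> juliet
i=2: L=charlie R=charlie -> agree -> charlie
i=3: L=delta R=delta -> agree -> delta
i=4: L=india R=india -> agree -> india
i=5: BASE=echo L=hotel R=juliet all differ -> CONFLICT
i=6: L=juliet=BASE, R=alpha -> take RIGHT -> alpha
Conflict count: 1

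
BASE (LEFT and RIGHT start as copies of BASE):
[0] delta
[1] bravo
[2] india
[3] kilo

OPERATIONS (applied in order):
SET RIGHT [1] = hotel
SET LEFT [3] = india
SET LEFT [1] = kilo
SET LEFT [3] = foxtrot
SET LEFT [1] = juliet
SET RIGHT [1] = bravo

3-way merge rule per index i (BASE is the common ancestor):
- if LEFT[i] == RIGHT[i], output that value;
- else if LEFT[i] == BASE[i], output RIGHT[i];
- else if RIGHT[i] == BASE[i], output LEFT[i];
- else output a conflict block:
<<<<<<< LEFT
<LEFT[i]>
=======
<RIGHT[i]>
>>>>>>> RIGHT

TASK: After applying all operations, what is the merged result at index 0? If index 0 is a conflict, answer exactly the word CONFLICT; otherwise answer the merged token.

Answer: delta

Derivation:
Final LEFT:  [delta, juliet, india, foxtrot]
Final RIGHT: [delta, bravo, india, kilo]
i=0: L=delta R=delta -> agree -> delta
i=1: L=juliet, R=bravo=BASE -> take LEFT -> juliet
i=2: L=india R=india -> agree -> india
i=3: L=foxtrot, R=kilo=BASE -> take LEFT -> foxtrot
Index 0 -> delta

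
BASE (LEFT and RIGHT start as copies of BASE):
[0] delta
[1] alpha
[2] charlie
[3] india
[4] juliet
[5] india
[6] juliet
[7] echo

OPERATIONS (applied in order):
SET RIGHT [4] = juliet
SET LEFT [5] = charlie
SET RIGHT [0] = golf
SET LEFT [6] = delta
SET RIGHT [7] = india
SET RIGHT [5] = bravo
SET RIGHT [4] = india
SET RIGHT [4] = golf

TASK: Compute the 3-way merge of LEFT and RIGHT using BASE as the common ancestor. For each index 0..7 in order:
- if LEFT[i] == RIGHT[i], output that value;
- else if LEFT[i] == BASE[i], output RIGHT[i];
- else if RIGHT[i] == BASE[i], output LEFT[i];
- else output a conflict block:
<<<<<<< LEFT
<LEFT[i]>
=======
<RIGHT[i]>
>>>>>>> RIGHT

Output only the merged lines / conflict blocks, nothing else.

Final LEFT:  [delta, alpha, charlie, india, juliet, charlie, delta, echo]
Final RIGHT: [golf, alpha, charlie, india, golf, bravo, juliet, india]
i=0: L=delta=BASE, R=golf -> take RIGHT -> golf
i=1: L=alpha R=alpha -> agree -> alpha
i=2: L=charlie R=charlie -> agree -> charlie
i=3: L=india R=india -> agree -> india
i=4: L=juliet=BASE, R=golf -> take RIGHT -> golf
i=5: BASE=india L=charlie R=bravo all differ -> CONFLICT
i=6: L=delta, R=juliet=BASE -> take LEFT -> delta
i=7: L=echo=BASE, R=india -> take RIGHT -> india

Answer: golf
alpha
charlie
india
golf
<<<<<<< LEFT
charlie
=======
bravo
>>>>>>> RIGHT
delta
india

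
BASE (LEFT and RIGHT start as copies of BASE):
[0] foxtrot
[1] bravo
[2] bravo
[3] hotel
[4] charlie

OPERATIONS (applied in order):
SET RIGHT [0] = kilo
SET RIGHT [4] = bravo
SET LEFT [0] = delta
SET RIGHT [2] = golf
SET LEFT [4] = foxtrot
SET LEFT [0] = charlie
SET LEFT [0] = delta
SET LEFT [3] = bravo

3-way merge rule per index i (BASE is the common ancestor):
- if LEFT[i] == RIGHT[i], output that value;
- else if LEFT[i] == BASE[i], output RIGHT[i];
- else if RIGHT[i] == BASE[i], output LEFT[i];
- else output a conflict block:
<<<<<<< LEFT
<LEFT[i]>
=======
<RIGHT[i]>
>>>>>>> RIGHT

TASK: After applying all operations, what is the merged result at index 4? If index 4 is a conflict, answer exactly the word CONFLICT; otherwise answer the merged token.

Final LEFT:  [delta, bravo, bravo, bravo, foxtrot]
Final RIGHT: [kilo, bravo, golf, hotel, bravo]
i=0: BASE=foxtrot L=delta R=kilo all differ -> CONFLICT
i=1: L=bravo R=bravo -> agree -> bravo
i=2: L=bravo=BASE, R=golf -> take RIGHT -> golf
i=3: L=bravo, R=hotel=BASE -> take LEFT -> bravo
i=4: BASE=charlie L=foxtrot R=bravo all differ -> CONFLICT
Index 4 -> CONFLICT

Answer: CONFLICT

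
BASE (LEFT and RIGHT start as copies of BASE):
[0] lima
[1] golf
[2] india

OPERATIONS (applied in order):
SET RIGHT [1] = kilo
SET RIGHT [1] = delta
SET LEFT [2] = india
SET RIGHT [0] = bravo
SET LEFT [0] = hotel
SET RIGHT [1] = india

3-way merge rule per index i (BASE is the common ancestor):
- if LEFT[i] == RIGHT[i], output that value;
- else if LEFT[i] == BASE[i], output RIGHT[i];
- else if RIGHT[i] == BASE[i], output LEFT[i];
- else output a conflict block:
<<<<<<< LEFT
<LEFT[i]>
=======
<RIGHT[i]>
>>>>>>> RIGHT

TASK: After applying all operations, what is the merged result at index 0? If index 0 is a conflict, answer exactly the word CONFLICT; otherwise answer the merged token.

Final LEFT:  [hotel, golf, india]
Final RIGHT: [bravo, india, india]
i=0: BASE=lima L=hotel R=bravo all differ -> CONFLICT
i=1: L=golf=BASE, R=india -> take RIGHT -> india
i=2: L=india R=india -> agree -> india
Index 0 -> CONFLICT

Answer: CONFLICT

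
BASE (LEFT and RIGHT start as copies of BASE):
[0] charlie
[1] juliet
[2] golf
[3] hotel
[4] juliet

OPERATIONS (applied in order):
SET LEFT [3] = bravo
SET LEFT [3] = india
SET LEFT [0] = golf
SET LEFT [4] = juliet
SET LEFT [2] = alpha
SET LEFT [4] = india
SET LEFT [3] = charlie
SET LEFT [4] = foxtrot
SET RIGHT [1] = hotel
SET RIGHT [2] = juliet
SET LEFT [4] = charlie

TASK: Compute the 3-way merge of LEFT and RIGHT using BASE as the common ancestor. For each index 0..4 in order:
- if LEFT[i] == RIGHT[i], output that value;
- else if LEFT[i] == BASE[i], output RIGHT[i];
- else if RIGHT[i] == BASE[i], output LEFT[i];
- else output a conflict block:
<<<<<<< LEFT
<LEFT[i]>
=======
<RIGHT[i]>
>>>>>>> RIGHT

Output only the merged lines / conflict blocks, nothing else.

Answer: golf
hotel
<<<<<<< LEFT
alpha
=======
juliet
>>>>>>> RIGHT
charlie
charlie

Derivation:
Final LEFT:  [golf, juliet, alpha, charlie, charlie]
Final RIGHT: [charlie, hotel, juliet, hotel, juliet]
i=0: L=golf, R=charlie=BASE -> take LEFT -> golf
i=1: L=juliet=BASE, R=hotel -> take RIGHT -> hotel
i=2: BASE=golf L=alpha R=juliet all differ -> CONFLICT
i=3: L=charlie, R=hotel=BASE -> take LEFT -> charlie
i=4: L=charlie, R=juliet=BASE -> take LEFT -> charlie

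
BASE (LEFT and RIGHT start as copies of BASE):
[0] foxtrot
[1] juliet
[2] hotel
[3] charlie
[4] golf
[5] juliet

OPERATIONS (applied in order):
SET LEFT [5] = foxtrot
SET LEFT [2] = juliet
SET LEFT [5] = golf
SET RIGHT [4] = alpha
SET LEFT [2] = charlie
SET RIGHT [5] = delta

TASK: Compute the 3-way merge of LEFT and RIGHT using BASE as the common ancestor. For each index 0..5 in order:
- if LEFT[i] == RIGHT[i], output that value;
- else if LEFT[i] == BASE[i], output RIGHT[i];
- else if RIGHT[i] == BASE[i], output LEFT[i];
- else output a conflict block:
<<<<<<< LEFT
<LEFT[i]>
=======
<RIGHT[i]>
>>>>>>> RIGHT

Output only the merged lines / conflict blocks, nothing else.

Final LEFT:  [foxtrot, juliet, charlie, charlie, golf, golf]
Final RIGHT: [foxtrot, juliet, hotel, charlie, alpha, delta]
i=0: L=foxtrot R=foxtrot -> agree -> foxtrot
i=1: L=juliet R=juliet -> agree -> juliet
i=2: L=charlie, R=hotel=BASE -> take LEFT -> charlie
i=3: L=charlie R=charlie -> agree -> charlie
i=4: L=golf=BASE, R=alpha -> take RIGHT -> alpha
i=5: BASE=juliet L=golf R=delta all differ -> CONFLICT

Answer: foxtrot
juliet
charlie
charlie
alpha
<<<<<<< LEFT
golf
=======
delta
>>>>>>> RIGHT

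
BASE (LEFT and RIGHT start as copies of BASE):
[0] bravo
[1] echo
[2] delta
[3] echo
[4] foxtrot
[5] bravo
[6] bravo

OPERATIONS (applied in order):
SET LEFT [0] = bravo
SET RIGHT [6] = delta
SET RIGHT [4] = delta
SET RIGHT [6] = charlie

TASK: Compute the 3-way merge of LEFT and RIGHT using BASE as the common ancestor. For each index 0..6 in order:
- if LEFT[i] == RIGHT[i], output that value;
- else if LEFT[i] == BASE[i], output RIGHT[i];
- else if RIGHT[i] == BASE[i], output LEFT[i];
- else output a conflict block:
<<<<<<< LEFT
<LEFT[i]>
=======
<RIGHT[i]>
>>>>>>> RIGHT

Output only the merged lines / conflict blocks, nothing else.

Final LEFT:  [bravo, echo, delta, echo, foxtrot, bravo, bravo]
Final RIGHT: [bravo, echo, delta, echo, delta, bravo, charlie]
i=0: L=bravo R=bravo -> agree -> bravo
i=1: L=echo R=echo -> agree -> echo
i=2: L=delta R=delta -> agree -> delta
i=3: L=echo R=echo -> agree -> echo
i=4: L=foxtrot=BASE, R=delta -> take RIGHT -> delta
i=5: L=bravo R=bravo -> agree -> bravo
i=6: L=bravo=BASE, R=charlie -> take RIGHT -> charlie

Answer: bravo
echo
delta
echo
delta
bravo
charlie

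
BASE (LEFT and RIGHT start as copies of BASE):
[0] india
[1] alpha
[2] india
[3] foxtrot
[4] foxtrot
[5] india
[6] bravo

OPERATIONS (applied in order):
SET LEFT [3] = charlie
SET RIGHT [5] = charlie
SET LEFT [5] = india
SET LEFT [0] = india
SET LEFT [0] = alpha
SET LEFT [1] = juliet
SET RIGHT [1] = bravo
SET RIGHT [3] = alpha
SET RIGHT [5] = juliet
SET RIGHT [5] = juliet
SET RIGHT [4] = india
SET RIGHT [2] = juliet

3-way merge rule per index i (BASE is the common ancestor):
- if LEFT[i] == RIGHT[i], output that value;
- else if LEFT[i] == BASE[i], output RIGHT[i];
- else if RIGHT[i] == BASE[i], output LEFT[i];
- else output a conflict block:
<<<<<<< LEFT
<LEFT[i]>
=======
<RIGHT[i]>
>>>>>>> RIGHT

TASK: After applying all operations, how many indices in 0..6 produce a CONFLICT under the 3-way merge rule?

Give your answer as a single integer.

Answer: 2

Derivation:
Final LEFT:  [alpha, juliet, india, charlie, foxtrot, india, bravo]
Final RIGHT: [india, bravo, juliet, alpha, india, juliet, bravo]
i=0: L=alpha, R=india=BASE -> take LEFT -> alpha
i=1: BASE=alpha L=juliet R=bravo all differ -> CONFLICT
i=2: L=india=BASE, R=juliet -> take RIGHT -> juliet
i=3: BASE=foxtrot L=charlie R=alpha all differ -> CONFLICT
i=4: L=foxtrot=BASE, R=india -> take RIGHT -> india
i=5: L=india=BASE, R=juliet -> take RIGHT -> juliet
i=6: L=bravo R=bravo -> agree -> bravo
Conflict count: 2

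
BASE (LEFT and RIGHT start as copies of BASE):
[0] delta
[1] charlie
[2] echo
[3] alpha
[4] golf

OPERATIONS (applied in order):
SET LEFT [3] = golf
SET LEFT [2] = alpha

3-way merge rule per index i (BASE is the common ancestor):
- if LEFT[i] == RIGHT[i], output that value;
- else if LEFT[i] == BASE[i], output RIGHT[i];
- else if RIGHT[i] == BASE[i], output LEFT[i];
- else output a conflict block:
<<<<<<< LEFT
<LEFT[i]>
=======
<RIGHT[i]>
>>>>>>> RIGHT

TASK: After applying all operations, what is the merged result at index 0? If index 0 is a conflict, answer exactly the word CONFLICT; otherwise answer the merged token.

Answer: delta

Derivation:
Final LEFT:  [delta, charlie, alpha, golf, golf]
Final RIGHT: [delta, charlie, echo, alpha, golf]
i=0: L=delta R=delta -> agree -> delta
i=1: L=charlie R=charlie -> agree -> charlie
i=2: L=alpha, R=echo=BASE -> take LEFT -> alpha
i=3: L=golf, R=alpha=BASE -> take LEFT -> golf
i=4: L=golf R=golf -> agree -> golf
Index 0 -> delta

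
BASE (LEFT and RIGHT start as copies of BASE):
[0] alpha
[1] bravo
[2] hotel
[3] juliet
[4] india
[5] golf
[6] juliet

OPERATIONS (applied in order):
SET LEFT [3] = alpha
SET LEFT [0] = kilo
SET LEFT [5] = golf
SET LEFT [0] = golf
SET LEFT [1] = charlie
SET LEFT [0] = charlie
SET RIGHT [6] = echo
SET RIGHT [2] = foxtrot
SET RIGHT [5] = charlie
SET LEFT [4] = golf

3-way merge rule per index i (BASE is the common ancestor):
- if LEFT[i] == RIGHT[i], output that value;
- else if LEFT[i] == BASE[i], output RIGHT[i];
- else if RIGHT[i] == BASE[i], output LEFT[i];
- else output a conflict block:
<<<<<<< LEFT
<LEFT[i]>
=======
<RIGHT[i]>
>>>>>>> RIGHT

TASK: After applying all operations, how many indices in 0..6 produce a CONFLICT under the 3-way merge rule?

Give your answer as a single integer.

Final LEFT:  [charlie, charlie, hotel, alpha, golf, golf, juliet]
Final RIGHT: [alpha, bravo, foxtrot, juliet, india, charlie, echo]
i=0: L=charlie, R=alpha=BASE -> take LEFT -> charlie
i=1: L=charlie, R=bravo=BASE -> take LEFT -> charlie
i=2: L=hotel=BASE, R=foxtrot -> take RIGHT -> foxtrot
i=3: L=alpha, R=juliet=BASE -> take LEFT -> alpha
i=4: L=golf, R=india=BASE -> take LEFT -> golf
i=5: L=golf=BASE, R=charlie -> take RIGHT -> charlie
i=6: L=juliet=BASE, R=echo -> take RIGHT -> echo
Conflict count: 0

Answer: 0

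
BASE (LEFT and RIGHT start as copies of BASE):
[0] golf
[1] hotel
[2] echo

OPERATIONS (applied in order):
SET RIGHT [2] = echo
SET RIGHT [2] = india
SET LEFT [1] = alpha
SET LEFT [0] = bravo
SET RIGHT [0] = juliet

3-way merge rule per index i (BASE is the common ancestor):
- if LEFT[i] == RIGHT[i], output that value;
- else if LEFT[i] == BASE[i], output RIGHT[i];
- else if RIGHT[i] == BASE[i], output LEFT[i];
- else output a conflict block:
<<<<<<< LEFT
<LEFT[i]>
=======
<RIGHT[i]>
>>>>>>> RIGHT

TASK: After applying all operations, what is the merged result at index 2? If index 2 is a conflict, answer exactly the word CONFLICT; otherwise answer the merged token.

Answer: india

Derivation:
Final LEFT:  [bravo, alpha, echo]
Final RIGHT: [juliet, hotel, india]
i=0: BASE=golf L=bravo R=juliet all differ -> CONFLICT
i=1: L=alpha, R=hotel=BASE -> take LEFT -> alpha
i=2: L=echo=BASE, R=india -> take RIGHT -> india
Index 2 -> india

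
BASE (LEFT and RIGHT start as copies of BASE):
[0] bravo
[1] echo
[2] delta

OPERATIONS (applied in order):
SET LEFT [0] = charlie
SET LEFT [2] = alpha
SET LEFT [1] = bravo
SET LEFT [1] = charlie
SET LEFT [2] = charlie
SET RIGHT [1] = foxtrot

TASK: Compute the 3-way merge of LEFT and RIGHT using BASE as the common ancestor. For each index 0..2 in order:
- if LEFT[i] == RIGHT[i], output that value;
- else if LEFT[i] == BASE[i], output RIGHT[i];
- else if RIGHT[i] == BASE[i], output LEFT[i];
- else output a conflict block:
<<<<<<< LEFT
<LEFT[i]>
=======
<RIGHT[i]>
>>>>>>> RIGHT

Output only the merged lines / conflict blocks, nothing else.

Final LEFT:  [charlie, charlie, charlie]
Final RIGHT: [bravo, foxtrot, delta]
i=0: L=charlie, R=bravo=BASE -> take LEFT -> charlie
i=1: BASE=echo L=charlie R=foxtrot all differ -> CONFLICT
i=2: L=charlie, R=delta=BASE -> take LEFT -> charlie

Answer: charlie
<<<<<<< LEFT
charlie
=======
foxtrot
>>>>>>> RIGHT
charlie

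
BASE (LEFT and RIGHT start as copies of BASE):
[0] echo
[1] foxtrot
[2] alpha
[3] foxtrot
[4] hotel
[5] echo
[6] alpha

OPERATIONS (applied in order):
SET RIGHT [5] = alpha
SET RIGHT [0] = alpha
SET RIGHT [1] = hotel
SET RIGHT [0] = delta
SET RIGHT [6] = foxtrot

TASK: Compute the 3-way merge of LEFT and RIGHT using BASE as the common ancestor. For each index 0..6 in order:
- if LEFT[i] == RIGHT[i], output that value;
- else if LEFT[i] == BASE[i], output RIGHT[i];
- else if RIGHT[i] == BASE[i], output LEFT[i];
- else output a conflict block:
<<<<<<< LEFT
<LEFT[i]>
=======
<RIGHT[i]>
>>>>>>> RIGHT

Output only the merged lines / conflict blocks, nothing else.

Answer: delta
hotel
alpha
foxtrot
hotel
alpha
foxtrot

Derivation:
Final LEFT:  [echo, foxtrot, alpha, foxtrot, hotel, echo, alpha]
Final RIGHT: [delta, hotel, alpha, foxtrot, hotel, alpha, foxtrot]
i=0: L=echo=BASE, R=delta -> take RIGHT -> delta
i=1: L=foxtrot=BASE, R=hotel -> take RIGHT -> hotel
i=2: L=alpha R=alpha -> agree -> alpha
i=3: L=foxtrot R=foxtrot -> agree -> foxtrot
i=4: L=hotel R=hotel -> agree -> hotel
i=5: L=echo=BASE, R=alpha -> take RIGHT -> alpha
i=6: L=alpha=BASE, R=foxtrot -> take RIGHT -> foxtrot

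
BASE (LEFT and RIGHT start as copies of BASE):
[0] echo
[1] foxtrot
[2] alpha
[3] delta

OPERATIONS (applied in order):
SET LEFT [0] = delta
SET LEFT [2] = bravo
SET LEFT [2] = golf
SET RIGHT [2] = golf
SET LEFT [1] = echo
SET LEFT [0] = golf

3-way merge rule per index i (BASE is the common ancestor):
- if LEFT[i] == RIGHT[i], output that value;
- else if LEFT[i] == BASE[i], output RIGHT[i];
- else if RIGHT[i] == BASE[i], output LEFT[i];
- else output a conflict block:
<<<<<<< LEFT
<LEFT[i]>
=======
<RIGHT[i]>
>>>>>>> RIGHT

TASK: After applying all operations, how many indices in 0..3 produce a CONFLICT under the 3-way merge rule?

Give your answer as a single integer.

Final LEFT:  [golf, echo, golf, delta]
Final RIGHT: [echo, foxtrot, golf, delta]
i=0: L=golf, R=echo=BASE -> take LEFT -> golf
i=1: L=echo, R=foxtrot=BASE -> take LEFT -> echo
i=2: L=golf R=golf -> agree -> golf
i=3: L=delta R=delta -> agree -> delta
Conflict count: 0

Answer: 0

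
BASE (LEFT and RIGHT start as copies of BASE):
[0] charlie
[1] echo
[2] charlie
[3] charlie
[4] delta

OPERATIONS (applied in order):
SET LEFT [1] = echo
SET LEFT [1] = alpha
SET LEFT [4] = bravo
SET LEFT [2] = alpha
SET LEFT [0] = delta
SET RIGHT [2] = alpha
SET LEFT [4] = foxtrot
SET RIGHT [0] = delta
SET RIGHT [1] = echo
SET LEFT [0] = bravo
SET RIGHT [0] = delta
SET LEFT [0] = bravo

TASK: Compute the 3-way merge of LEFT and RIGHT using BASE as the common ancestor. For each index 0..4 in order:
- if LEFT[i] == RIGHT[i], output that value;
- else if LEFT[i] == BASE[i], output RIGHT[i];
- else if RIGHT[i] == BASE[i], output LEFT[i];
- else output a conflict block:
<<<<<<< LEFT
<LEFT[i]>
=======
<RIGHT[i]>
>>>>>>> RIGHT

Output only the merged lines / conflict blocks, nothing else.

Final LEFT:  [bravo, alpha, alpha, charlie, foxtrot]
Final RIGHT: [delta, echo, alpha, charlie, delta]
i=0: BASE=charlie L=bravo R=delta all differ -> CONFLICT
i=1: L=alpha, R=echo=BASE -> take LEFT -> alpha
i=2: L=alpha R=alpha -> agree -> alpha
i=3: L=charlie R=charlie -> agree -> charlie
i=4: L=foxtrot, R=delta=BASE -> take LEFT -> foxtrot

Answer: <<<<<<< LEFT
bravo
=======
delta
>>>>>>> RIGHT
alpha
alpha
charlie
foxtrot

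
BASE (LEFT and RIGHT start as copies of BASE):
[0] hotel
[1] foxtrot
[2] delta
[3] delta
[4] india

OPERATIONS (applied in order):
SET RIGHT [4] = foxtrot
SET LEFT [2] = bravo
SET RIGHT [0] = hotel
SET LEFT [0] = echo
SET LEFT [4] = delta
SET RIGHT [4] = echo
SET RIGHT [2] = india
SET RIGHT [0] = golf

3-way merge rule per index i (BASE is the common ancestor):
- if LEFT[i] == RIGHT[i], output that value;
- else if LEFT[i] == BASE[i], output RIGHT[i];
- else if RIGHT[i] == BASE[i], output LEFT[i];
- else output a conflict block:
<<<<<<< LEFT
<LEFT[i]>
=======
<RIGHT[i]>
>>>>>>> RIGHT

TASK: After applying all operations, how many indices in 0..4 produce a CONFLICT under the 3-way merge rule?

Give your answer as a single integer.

Answer: 3

Derivation:
Final LEFT:  [echo, foxtrot, bravo, delta, delta]
Final RIGHT: [golf, foxtrot, india, delta, echo]
i=0: BASE=hotel L=echo R=golf all differ -> CONFLICT
i=1: L=foxtrot R=foxtrot -> agree -> foxtrot
i=2: BASE=delta L=bravo R=india all differ -> CONFLICT
i=3: L=delta R=delta -> agree -> delta
i=4: BASE=india L=delta R=echo all differ -> CONFLICT
Conflict count: 3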